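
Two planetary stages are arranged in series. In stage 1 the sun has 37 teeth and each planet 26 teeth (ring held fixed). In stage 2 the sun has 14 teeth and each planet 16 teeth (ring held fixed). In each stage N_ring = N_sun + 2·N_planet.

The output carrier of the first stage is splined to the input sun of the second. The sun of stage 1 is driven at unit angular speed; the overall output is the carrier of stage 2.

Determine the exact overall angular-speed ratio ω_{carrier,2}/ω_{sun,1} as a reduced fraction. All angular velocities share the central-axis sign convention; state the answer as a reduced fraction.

Stage 1: N_ring = 37 + 2·26 = 89
Stage 1: 37(ω_s−ω_c) = −89(ω_r−ω_c),  ω_r=0, ω_s=1
Stage 1: 37(1−ω_c) = −89(0−ω_c)  ⇒  126ω_c = 37  ⇒  ω_c = 37/126
  ⇒ ω_c¹/ω_s¹ = 37/126
Stage 2: N_ring = 14 + 2·16 = 46
Stage 2: 14(ω_s−ω_c) = −46(ω_r−ω_c),  ω_r=0, ω_s=1
Stage 2: 14(1−ω_c) = −46(0−ω_c)  ⇒  60ω_c = 14  ⇒  ω_c = 7/30
  ⇒ ω_c²/ω_s² = 7/30
Coupling ω_s² = ω_c¹ ⇒ overall = 37/126 × 7/30 = 37/540

37/540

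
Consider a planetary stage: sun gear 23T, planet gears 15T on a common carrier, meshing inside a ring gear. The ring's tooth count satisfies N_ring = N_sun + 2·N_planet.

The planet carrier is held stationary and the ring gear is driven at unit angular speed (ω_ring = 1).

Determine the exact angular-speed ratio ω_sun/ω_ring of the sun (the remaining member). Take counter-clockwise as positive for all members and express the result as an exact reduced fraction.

-53/23

N_ring = 23 + 2·15 = 53
23(ω_s−ω_c) = −53(ω_r−ω_c),  ω_c=0, ω_r=1
ω_s = 0 − (53/23)(1−0) = -53/23
ω_s/ω_r = -53/23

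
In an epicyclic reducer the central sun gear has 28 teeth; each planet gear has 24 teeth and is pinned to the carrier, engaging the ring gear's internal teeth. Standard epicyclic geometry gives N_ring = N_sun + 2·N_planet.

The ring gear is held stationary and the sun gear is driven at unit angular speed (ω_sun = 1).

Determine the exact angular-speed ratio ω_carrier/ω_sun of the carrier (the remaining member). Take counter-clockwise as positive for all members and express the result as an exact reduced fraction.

N_ring = 28 + 2·24 = 76
28(ω_s−ω_c) = −76(ω_r−ω_c),  ω_r=0, ω_s=1
28(1−ω_c) = −76(0−ω_c)  ⇒  104ω_c = 28  ⇒  ω_c = 7/26
ω_c/ω_s = 7/26

7/26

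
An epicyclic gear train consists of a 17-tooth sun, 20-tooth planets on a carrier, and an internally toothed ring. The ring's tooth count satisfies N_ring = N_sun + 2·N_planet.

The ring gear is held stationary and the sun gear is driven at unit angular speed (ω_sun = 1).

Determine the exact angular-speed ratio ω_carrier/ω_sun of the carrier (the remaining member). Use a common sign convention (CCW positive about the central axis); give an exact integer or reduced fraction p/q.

17/74

N_ring = 17 + 2·20 = 57
17(ω_s−ω_c) = −57(ω_r−ω_c),  ω_r=0, ω_s=1
17(1−ω_c) = −57(0−ω_c)  ⇒  74ω_c = 17  ⇒  ω_c = 17/74
ω_c/ω_s = 17/74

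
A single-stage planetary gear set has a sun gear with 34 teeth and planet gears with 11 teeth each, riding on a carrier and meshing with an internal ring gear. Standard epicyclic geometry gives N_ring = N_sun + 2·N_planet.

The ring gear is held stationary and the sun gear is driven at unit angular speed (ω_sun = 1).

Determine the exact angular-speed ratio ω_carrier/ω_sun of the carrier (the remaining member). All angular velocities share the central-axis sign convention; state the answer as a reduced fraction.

N_ring = 34 + 2·11 = 56
34(ω_s−ω_c) = −56(ω_r−ω_c),  ω_r=0, ω_s=1
34(1−ω_c) = −56(0−ω_c)  ⇒  90ω_c = 34  ⇒  ω_c = 17/45
ω_c/ω_s = 17/45

17/45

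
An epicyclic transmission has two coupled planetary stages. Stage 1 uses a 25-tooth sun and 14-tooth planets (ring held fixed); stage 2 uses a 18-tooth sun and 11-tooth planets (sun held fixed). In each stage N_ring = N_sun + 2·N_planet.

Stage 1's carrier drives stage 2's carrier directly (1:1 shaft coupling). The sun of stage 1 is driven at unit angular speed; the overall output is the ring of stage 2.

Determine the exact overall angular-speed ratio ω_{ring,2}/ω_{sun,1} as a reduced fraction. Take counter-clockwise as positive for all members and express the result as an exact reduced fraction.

Stage 1: N_ring = 25 + 2·14 = 53
Stage 1: 25(ω_s−ω_c) = −53(ω_r−ω_c),  ω_r=0, ω_s=1
Stage 1: 25(1−ω_c) = −53(0−ω_c)  ⇒  78ω_c = 25  ⇒  ω_c = 25/78
  ⇒ ω_c¹/ω_s¹ = 25/78
Stage 2: N_ring = 18 + 2·11 = 40
Stage 2: 18(ω_s−ω_c) = −40(ω_r−ω_c),  ω_s=0, ω_c=1
Stage 2: ω_r = 1 − (18/40)(0−1) = 29/20
  ⇒ ω_r²/ω_c² = 29/20
Coupling ω_c² = ω_c¹ ⇒ overall = 25/78 × 29/20 = 145/312

145/312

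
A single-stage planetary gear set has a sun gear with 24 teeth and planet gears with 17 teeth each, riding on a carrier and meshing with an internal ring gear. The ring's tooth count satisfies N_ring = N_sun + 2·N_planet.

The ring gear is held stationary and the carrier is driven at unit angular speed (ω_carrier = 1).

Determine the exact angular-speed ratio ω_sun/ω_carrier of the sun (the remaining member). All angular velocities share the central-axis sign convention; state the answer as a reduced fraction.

N_ring = 24 + 2·17 = 58
24(ω_s−ω_c) = −58(ω_r−ω_c),  ω_r=0, ω_c=1
ω_s = 1 − (58/24)(0−1) = 41/12
ω_s/ω_c = 41/12

41/12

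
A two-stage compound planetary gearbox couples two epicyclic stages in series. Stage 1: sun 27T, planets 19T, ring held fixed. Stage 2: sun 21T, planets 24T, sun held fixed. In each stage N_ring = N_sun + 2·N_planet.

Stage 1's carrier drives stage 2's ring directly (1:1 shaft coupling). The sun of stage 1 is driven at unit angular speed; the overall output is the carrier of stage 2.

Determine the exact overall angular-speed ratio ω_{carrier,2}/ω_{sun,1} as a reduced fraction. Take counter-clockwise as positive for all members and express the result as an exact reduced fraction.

9/40

Stage 1: N_ring = 27 + 2·19 = 65
Stage 1: 27(ω_s−ω_c) = −65(ω_r−ω_c),  ω_r=0, ω_s=1
Stage 1: 27(1−ω_c) = −65(0−ω_c)  ⇒  92ω_c = 27  ⇒  ω_c = 27/92
  ⇒ ω_c¹/ω_s¹ = 27/92
Stage 2: N_ring = 21 + 2·24 = 69
Stage 2: 21(ω_s−ω_c) = −69(ω_r−ω_c),  ω_s=0, ω_r=1
Stage 2: 21(0−ω_c) = −69(1−ω_c)  ⇒  90ω_c = 69  ⇒  ω_c = 23/30
  ⇒ ω_c²/ω_r² = 23/30
Coupling ω_r² = ω_c¹ ⇒ overall = 27/92 × 23/30 = 9/40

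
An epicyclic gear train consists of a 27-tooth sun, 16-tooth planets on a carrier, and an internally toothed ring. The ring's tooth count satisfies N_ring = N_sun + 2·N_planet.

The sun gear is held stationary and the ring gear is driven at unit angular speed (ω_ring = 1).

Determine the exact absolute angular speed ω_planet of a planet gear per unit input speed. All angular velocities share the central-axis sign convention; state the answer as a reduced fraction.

N_ring = 27 + 2·16 = 59
27(ω_s−ω_c) = −59(ω_r−ω_c),  ω_s=0, ω_r=1
27(0−ω_c) = −59(1−ω_c)  ⇒  86ω_c = 59  ⇒  ω_c = 59/86
sun–planet: 27·(0−59/86) = −16·(ω_p−ω_c)  ⇒  ω_p−ω_c = −(27/16)·(-59/86) = 1593/1376
ω_p = 59/86 + 1593/1376 = 59/32

59/32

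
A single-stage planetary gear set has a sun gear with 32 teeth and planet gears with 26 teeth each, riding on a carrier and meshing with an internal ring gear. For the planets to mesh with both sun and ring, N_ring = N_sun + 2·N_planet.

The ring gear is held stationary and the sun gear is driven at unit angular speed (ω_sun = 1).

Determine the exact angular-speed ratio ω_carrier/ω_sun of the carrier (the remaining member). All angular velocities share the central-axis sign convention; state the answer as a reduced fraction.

8/29

N_ring = 32 + 2·26 = 84
32(ω_s−ω_c) = −84(ω_r−ω_c),  ω_r=0, ω_s=1
32(1−ω_c) = −84(0−ω_c)  ⇒  116ω_c = 32  ⇒  ω_c = 8/29
ω_c/ω_s = 8/29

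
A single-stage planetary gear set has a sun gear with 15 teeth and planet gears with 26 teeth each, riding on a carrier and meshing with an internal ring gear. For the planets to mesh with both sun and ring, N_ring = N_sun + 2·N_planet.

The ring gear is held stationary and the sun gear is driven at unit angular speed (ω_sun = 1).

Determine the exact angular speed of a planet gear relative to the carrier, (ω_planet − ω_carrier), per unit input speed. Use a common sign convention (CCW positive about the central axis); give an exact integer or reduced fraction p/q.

-1005/2132

N_ring = 15 + 2·26 = 67
15(ω_s−ω_c) = −67(ω_r−ω_c),  ω_r=0, ω_s=1
15(1−ω_c) = −67(0−ω_c)  ⇒  82ω_c = 15  ⇒  ω_c = 15/82
sun–planet: 15·(1−15/82) = −26·(ω_p−ω_c)  ⇒  ω_p−ω_c = −(15/26)·(67/82) = -1005/2132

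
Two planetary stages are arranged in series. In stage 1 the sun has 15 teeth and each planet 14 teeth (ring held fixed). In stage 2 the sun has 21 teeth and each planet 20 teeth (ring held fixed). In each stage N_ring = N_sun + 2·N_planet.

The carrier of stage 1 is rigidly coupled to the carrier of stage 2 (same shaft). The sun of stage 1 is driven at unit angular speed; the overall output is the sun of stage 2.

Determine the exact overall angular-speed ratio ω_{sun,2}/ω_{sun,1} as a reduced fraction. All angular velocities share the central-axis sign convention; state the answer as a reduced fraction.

205/203

Stage 1: N_ring = 15 + 2·14 = 43
Stage 1: 15(ω_s−ω_c) = −43(ω_r−ω_c),  ω_r=0, ω_s=1
Stage 1: 15(1−ω_c) = −43(0−ω_c)  ⇒  58ω_c = 15  ⇒  ω_c = 15/58
  ⇒ ω_c¹/ω_s¹ = 15/58
Stage 2: N_ring = 21 + 2·20 = 61
Stage 2: 21(ω_s−ω_c) = −61(ω_r−ω_c),  ω_r=0, ω_c=1
Stage 2: ω_s = 1 − (61/21)(0−1) = 82/21
  ⇒ ω_s²/ω_c² = 82/21
Coupling ω_c² = ω_c¹ ⇒ overall = 15/58 × 82/21 = 205/203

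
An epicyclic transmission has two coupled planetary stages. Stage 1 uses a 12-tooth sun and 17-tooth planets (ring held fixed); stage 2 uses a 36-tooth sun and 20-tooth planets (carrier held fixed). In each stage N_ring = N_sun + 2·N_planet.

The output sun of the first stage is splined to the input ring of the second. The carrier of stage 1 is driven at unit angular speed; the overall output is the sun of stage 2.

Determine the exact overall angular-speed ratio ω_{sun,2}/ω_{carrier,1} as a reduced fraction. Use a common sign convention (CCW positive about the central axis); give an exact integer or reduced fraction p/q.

-551/54

Stage 1: N_ring = 12 + 2·17 = 46
Stage 1: 12(ω_s−ω_c) = −46(ω_r−ω_c),  ω_r=0, ω_c=1
Stage 1: ω_s = 1 − (46/12)(0−1) = 29/6
  ⇒ ω_s¹/ω_c¹ = 29/6
Stage 2: N_ring = 36 + 2·20 = 76
Stage 2: 36(ω_s−ω_c) = −76(ω_r−ω_c),  ω_c=0, ω_r=1
Stage 2: ω_s = 0 − (76/36)(1−0) = -19/9
  ⇒ ω_s²/ω_r² = -19/9
Coupling ω_r² = ω_s¹ ⇒ overall = 29/6 × -19/9 = -551/54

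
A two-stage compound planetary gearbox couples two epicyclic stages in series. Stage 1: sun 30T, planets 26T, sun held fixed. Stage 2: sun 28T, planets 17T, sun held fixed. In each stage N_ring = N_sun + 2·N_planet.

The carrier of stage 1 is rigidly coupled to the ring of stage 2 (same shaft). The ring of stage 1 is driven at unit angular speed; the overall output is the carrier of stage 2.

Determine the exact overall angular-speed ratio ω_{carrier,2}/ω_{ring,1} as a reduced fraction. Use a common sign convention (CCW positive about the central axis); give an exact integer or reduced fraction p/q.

1271/2520

Stage 1: N_ring = 30 + 2·26 = 82
Stage 1: 30(ω_s−ω_c) = −82(ω_r−ω_c),  ω_s=0, ω_r=1
Stage 1: 30(0−ω_c) = −82(1−ω_c)  ⇒  112ω_c = 82  ⇒  ω_c = 41/56
  ⇒ ω_c¹/ω_r¹ = 41/56
Stage 2: N_ring = 28 + 2·17 = 62
Stage 2: 28(ω_s−ω_c) = −62(ω_r−ω_c),  ω_s=0, ω_r=1
Stage 2: 28(0−ω_c) = −62(1−ω_c)  ⇒  90ω_c = 62  ⇒  ω_c = 31/45
  ⇒ ω_c²/ω_r² = 31/45
Coupling ω_r² = ω_c¹ ⇒ overall = 41/56 × 31/45 = 1271/2520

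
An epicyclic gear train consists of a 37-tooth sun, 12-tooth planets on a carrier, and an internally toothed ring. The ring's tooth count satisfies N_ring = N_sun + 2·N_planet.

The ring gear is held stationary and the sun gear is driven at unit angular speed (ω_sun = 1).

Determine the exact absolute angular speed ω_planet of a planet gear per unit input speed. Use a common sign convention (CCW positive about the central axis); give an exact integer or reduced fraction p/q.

-37/24

N_ring = 37 + 2·12 = 61
37(ω_s−ω_c) = −61(ω_r−ω_c),  ω_r=0, ω_s=1
37(1−ω_c) = −61(0−ω_c)  ⇒  98ω_c = 37  ⇒  ω_c = 37/98
sun–planet: 37·(1−37/98) = −12·(ω_p−ω_c)  ⇒  ω_p−ω_c = −(37/12)·(61/98) = -2257/1176
ω_p = 37/98 − 2257/1176 = -37/24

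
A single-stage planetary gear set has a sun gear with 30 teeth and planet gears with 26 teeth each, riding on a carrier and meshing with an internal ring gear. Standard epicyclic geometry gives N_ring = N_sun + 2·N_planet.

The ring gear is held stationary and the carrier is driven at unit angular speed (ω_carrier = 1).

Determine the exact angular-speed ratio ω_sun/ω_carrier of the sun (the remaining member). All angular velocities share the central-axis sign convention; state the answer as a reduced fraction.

N_ring = 30 + 2·26 = 82
30(ω_s−ω_c) = −82(ω_r−ω_c),  ω_r=0, ω_c=1
ω_s = 1 − (82/30)(0−1) = 56/15
ω_s/ω_c = 56/15

56/15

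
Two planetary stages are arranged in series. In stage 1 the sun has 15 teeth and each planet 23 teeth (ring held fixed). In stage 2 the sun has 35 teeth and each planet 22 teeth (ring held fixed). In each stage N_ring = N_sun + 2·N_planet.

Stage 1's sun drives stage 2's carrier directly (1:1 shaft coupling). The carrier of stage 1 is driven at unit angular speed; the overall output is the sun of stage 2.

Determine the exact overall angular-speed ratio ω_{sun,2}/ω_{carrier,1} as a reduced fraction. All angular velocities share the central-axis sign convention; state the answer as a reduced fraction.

2888/175

Stage 1: N_ring = 15 + 2·23 = 61
Stage 1: 15(ω_s−ω_c) = −61(ω_r−ω_c),  ω_r=0, ω_c=1
Stage 1: ω_s = 1 − (61/15)(0−1) = 76/15
  ⇒ ω_s¹/ω_c¹ = 76/15
Stage 2: N_ring = 35 + 2·22 = 79
Stage 2: 35(ω_s−ω_c) = −79(ω_r−ω_c),  ω_r=0, ω_c=1
Stage 2: ω_s = 1 − (79/35)(0−1) = 114/35
  ⇒ ω_s²/ω_c² = 114/35
Coupling ω_c² = ω_s¹ ⇒ overall = 76/15 × 114/35 = 2888/175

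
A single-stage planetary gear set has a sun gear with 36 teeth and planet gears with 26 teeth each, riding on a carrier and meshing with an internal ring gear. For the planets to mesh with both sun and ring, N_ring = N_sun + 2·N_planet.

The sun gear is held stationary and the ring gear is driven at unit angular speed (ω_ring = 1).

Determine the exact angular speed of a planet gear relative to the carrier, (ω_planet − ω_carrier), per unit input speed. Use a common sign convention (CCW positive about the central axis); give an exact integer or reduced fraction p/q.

N_ring = 36 + 2·26 = 88
36(ω_s−ω_c) = −88(ω_r−ω_c),  ω_s=0, ω_r=1
36(0−ω_c) = −88(1−ω_c)  ⇒  124ω_c = 88  ⇒  ω_c = 22/31
sun–planet: 36·(0−22/31) = −26·(ω_p−ω_c)  ⇒  ω_p−ω_c = −(36/26)·(-22/31) = 396/403

396/403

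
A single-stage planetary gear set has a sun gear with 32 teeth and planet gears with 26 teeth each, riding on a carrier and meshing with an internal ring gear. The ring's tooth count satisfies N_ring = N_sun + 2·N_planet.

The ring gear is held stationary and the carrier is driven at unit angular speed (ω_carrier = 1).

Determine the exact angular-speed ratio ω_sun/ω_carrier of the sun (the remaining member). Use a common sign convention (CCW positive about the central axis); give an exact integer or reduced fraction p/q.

29/8

N_ring = 32 + 2·26 = 84
32(ω_s−ω_c) = −84(ω_r−ω_c),  ω_r=0, ω_c=1
ω_s = 1 − (84/32)(0−1) = 29/8
ω_s/ω_c = 29/8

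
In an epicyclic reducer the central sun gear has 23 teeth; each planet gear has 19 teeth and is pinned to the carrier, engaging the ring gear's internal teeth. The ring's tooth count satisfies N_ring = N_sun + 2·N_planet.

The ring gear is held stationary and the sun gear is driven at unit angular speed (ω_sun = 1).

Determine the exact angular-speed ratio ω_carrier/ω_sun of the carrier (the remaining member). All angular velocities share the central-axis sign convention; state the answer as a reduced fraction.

N_ring = 23 + 2·19 = 61
23(ω_s−ω_c) = −61(ω_r−ω_c),  ω_r=0, ω_s=1
23(1−ω_c) = −61(0−ω_c)  ⇒  84ω_c = 23  ⇒  ω_c = 23/84
ω_c/ω_s = 23/84

23/84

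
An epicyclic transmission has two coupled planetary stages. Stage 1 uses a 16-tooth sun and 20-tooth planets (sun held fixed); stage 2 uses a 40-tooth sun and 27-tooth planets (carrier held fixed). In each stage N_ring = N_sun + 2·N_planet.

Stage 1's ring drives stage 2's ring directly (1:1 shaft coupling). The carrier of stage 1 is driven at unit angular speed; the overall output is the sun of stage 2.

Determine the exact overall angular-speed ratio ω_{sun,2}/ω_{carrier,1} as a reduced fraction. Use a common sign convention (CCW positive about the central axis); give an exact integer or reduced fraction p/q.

Stage 1: N_ring = 16 + 2·20 = 56
Stage 1: 16(ω_s−ω_c) = −56(ω_r−ω_c),  ω_s=0, ω_c=1
Stage 1: ω_r = 1 − (16/56)(0−1) = 9/7
  ⇒ ω_r¹/ω_c¹ = 9/7
Stage 2: N_ring = 40 + 2·27 = 94
Stage 2: 40(ω_s−ω_c) = −94(ω_r−ω_c),  ω_c=0, ω_r=1
Stage 2: ω_s = 0 − (94/40)(1−0) = -47/20
  ⇒ ω_s²/ω_r² = -47/20
Coupling ω_r² = ω_r¹ ⇒ overall = 9/7 × -47/20 = -423/140

-423/140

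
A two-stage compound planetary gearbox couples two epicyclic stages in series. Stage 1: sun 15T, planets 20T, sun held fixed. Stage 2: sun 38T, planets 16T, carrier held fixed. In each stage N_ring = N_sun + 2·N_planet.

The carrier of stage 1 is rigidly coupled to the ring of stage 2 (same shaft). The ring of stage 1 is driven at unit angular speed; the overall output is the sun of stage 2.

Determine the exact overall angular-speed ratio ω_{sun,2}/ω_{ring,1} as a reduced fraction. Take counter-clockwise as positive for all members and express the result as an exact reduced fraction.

Stage 1: N_ring = 15 + 2·20 = 55
Stage 1: 15(ω_s−ω_c) = −55(ω_r−ω_c),  ω_s=0, ω_r=1
Stage 1: 15(0−ω_c) = −55(1−ω_c)  ⇒  70ω_c = 55  ⇒  ω_c = 11/14
  ⇒ ω_c¹/ω_r¹ = 11/14
Stage 2: N_ring = 38 + 2·16 = 70
Stage 2: 38(ω_s−ω_c) = −70(ω_r−ω_c),  ω_c=0, ω_r=1
Stage 2: ω_s = 0 − (70/38)(1−0) = -35/19
  ⇒ ω_s²/ω_r² = -35/19
Coupling ω_r² = ω_c¹ ⇒ overall = 11/14 × -35/19 = -55/38

-55/38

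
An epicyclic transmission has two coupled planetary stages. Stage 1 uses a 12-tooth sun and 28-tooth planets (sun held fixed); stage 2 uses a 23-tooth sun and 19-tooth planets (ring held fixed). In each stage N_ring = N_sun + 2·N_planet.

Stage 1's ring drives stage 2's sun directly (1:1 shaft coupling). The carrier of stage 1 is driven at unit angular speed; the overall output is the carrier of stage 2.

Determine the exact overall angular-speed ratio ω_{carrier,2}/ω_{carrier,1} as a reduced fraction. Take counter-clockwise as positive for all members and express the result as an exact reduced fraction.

115/357

Stage 1: N_ring = 12 + 2·28 = 68
Stage 1: 12(ω_s−ω_c) = −68(ω_r−ω_c),  ω_s=0, ω_c=1
Stage 1: ω_r = 1 − (12/68)(0−1) = 20/17
  ⇒ ω_r¹/ω_c¹ = 20/17
Stage 2: N_ring = 23 + 2·19 = 61
Stage 2: 23(ω_s−ω_c) = −61(ω_r−ω_c),  ω_r=0, ω_s=1
Stage 2: 23(1−ω_c) = −61(0−ω_c)  ⇒  84ω_c = 23  ⇒  ω_c = 23/84
  ⇒ ω_c²/ω_s² = 23/84
Coupling ω_s² = ω_r¹ ⇒ overall = 20/17 × 23/84 = 115/357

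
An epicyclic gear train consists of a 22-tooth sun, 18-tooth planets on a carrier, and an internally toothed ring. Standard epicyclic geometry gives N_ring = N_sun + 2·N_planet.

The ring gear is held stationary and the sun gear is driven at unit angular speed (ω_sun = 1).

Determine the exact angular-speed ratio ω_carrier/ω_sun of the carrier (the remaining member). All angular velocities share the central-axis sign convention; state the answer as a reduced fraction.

N_ring = 22 + 2·18 = 58
22(ω_s−ω_c) = −58(ω_r−ω_c),  ω_r=0, ω_s=1
22(1−ω_c) = −58(0−ω_c)  ⇒  80ω_c = 22  ⇒  ω_c = 11/40
ω_c/ω_s = 11/40

11/40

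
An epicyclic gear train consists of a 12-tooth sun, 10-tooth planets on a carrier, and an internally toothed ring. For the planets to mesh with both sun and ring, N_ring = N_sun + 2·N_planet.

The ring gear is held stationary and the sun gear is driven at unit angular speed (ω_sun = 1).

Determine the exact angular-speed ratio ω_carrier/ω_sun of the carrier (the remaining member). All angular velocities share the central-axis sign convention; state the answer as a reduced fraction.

3/11

N_ring = 12 + 2·10 = 32
12(ω_s−ω_c) = −32(ω_r−ω_c),  ω_r=0, ω_s=1
12(1−ω_c) = −32(0−ω_c)  ⇒  44ω_c = 12  ⇒  ω_c = 3/11
ω_c/ω_s = 3/11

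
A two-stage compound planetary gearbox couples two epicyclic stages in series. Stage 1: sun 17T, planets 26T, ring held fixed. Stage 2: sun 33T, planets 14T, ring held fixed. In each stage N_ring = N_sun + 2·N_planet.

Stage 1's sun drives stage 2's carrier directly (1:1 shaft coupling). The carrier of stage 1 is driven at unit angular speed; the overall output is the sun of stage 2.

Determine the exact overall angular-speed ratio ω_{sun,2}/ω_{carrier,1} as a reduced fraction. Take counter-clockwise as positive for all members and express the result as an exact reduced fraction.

8084/561

Stage 1: N_ring = 17 + 2·26 = 69
Stage 1: 17(ω_s−ω_c) = −69(ω_r−ω_c),  ω_r=0, ω_c=1
Stage 1: ω_s = 1 − (69/17)(0−1) = 86/17
  ⇒ ω_s¹/ω_c¹ = 86/17
Stage 2: N_ring = 33 + 2·14 = 61
Stage 2: 33(ω_s−ω_c) = −61(ω_r−ω_c),  ω_r=0, ω_c=1
Stage 2: ω_s = 1 − (61/33)(0−1) = 94/33
  ⇒ ω_s²/ω_c² = 94/33
Coupling ω_c² = ω_s¹ ⇒ overall = 86/17 × 94/33 = 8084/561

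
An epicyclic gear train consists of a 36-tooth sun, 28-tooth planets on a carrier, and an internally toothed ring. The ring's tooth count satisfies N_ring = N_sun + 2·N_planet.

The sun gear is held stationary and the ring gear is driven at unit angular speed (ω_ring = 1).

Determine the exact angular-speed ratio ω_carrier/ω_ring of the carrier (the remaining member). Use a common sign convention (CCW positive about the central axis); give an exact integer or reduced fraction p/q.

23/32

N_ring = 36 + 2·28 = 92
36(ω_s−ω_c) = −92(ω_r−ω_c),  ω_s=0, ω_r=1
36(0−ω_c) = −92(1−ω_c)  ⇒  128ω_c = 92  ⇒  ω_c = 23/32
ω_c/ω_r = 23/32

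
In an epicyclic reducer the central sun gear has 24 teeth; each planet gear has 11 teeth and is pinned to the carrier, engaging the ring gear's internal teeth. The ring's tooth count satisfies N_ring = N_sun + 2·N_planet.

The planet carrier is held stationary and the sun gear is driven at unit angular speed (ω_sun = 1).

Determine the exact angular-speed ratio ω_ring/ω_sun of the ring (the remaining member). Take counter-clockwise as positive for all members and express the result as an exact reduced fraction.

-12/23

N_ring = 24 + 2·11 = 46
24(ω_s−ω_c) = −46(ω_r−ω_c),  ω_c=0, ω_s=1
ω_r = 0 − (24/46)(1−0) = -12/23
ω_r/ω_s = -12/23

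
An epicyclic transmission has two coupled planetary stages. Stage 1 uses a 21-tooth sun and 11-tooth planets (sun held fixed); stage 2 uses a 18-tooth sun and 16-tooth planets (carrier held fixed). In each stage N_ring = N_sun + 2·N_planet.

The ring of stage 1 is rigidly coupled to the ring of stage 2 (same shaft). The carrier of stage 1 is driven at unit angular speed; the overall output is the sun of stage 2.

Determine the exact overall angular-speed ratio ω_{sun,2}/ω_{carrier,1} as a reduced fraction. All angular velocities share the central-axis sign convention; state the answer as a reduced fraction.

-1600/387

Stage 1: N_ring = 21 + 2·11 = 43
Stage 1: 21(ω_s−ω_c) = −43(ω_r−ω_c),  ω_s=0, ω_c=1
Stage 1: ω_r = 1 − (21/43)(0−1) = 64/43
  ⇒ ω_r¹/ω_c¹ = 64/43
Stage 2: N_ring = 18 + 2·16 = 50
Stage 2: 18(ω_s−ω_c) = −50(ω_r−ω_c),  ω_c=0, ω_r=1
Stage 2: ω_s = 0 − (50/18)(1−0) = -25/9
  ⇒ ω_s²/ω_r² = -25/9
Coupling ω_r² = ω_r¹ ⇒ overall = 64/43 × -25/9 = -1600/387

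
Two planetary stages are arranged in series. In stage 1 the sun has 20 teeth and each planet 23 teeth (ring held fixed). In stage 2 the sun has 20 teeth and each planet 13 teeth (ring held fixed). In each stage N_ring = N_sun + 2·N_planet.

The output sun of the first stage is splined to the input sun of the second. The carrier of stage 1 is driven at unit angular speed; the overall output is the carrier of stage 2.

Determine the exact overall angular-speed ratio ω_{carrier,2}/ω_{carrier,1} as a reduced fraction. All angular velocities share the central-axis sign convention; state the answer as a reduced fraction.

43/33

Stage 1: N_ring = 20 + 2·23 = 66
Stage 1: 20(ω_s−ω_c) = −66(ω_r−ω_c),  ω_r=0, ω_c=1
Stage 1: ω_s = 1 − (66/20)(0−1) = 43/10
  ⇒ ω_s¹/ω_c¹ = 43/10
Stage 2: N_ring = 20 + 2·13 = 46
Stage 2: 20(ω_s−ω_c) = −46(ω_r−ω_c),  ω_r=0, ω_s=1
Stage 2: 20(1−ω_c) = −46(0−ω_c)  ⇒  66ω_c = 20  ⇒  ω_c = 10/33
  ⇒ ω_c²/ω_s² = 10/33
Coupling ω_s² = ω_s¹ ⇒ overall = 43/10 × 10/33 = 43/33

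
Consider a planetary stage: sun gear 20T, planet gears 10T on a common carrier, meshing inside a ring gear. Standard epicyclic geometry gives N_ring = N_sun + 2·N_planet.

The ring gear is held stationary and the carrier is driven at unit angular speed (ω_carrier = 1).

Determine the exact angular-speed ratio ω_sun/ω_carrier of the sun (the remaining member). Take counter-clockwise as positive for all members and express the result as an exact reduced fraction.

3

N_ring = 20 + 2·10 = 40
20(ω_s−ω_c) = −40(ω_r−ω_c),  ω_r=0, ω_c=1
ω_s = 1 − (40/20)(0−1) = 3
ω_s/ω_c = 3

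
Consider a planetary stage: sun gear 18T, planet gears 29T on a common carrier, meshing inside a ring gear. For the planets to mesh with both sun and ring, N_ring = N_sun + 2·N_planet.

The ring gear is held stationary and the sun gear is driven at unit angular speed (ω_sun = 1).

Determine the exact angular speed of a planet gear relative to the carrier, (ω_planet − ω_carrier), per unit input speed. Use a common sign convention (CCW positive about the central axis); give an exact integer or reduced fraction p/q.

-684/1363

N_ring = 18 + 2·29 = 76
18(ω_s−ω_c) = −76(ω_r−ω_c),  ω_r=0, ω_s=1
18(1−ω_c) = −76(0−ω_c)  ⇒  94ω_c = 18  ⇒  ω_c = 9/47
sun–planet: 18·(1−9/47) = −29·(ω_p−ω_c)  ⇒  ω_p−ω_c = −(18/29)·(38/47) = -684/1363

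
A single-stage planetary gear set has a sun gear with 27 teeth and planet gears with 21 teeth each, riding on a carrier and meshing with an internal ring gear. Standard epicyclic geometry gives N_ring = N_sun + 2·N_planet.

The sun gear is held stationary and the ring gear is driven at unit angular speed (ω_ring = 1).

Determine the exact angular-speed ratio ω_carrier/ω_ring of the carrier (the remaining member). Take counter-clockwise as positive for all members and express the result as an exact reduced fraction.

23/32

N_ring = 27 + 2·21 = 69
27(ω_s−ω_c) = −69(ω_r−ω_c),  ω_s=0, ω_r=1
27(0−ω_c) = −69(1−ω_c)  ⇒  96ω_c = 69  ⇒  ω_c = 23/32
ω_c/ω_r = 23/32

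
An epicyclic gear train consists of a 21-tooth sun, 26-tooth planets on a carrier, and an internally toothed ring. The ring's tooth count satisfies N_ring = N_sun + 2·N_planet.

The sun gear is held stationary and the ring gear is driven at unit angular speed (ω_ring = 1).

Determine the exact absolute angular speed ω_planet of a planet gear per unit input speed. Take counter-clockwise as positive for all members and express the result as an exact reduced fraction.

73/52

N_ring = 21 + 2·26 = 73
21(ω_s−ω_c) = −73(ω_r−ω_c),  ω_s=0, ω_r=1
21(0−ω_c) = −73(1−ω_c)  ⇒  94ω_c = 73  ⇒  ω_c = 73/94
sun–planet: 21·(0−73/94) = −26·(ω_p−ω_c)  ⇒  ω_p−ω_c = −(21/26)·(-73/94) = 1533/2444
ω_p = 73/94 + 1533/2444 = 73/52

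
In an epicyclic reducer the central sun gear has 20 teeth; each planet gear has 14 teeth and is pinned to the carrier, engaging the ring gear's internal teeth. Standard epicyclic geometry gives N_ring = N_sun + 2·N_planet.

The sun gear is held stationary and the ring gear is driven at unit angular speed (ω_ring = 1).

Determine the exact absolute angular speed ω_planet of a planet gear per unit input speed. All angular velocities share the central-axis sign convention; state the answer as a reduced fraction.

N_ring = 20 + 2·14 = 48
20(ω_s−ω_c) = −48(ω_r−ω_c),  ω_s=0, ω_r=1
20(0−ω_c) = −48(1−ω_c)  ⇒  68ω_c = 48  ⇒  ω_c = 12/17
sun–planet: 20·(0−12/17) = −14·(ω_p−ω_c)  ⇒  ω_p−ω_c = −(20/14)·(-12/17) = 120/119
ω_p = 12/17 + 120/119 = 12/7

12/7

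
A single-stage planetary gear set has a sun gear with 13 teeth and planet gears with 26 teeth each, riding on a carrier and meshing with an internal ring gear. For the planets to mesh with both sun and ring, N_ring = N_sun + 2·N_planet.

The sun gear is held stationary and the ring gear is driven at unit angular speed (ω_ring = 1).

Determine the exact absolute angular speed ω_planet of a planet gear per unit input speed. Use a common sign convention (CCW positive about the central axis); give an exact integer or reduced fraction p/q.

5/4

N_ring = 13 + 2·26 = 65
13(ω_s−ω_c) = −65(ω_r−ω_c),  ω_s=0, ω_r=1
13(0−ω_c) = −65(1−ω_c)  ⇒  78ω_c = 65  ⇒  ω_c = 5/6
sun–planet: 13·(0−5/6) = −26·(ω_p−ω_c)  ⇒  ω_p−ω_c = −(13/26)·(-5/6) = 5/12
ω_p = 5/6 + 5/12 = 5/4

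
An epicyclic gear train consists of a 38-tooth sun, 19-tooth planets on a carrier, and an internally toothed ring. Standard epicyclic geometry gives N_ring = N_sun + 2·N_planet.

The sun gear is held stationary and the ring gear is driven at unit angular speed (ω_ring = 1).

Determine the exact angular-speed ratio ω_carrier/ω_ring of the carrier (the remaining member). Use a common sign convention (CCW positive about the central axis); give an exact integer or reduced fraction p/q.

N_ring = 38 + 2·19 = 76
38(ω_s−ω_c) = −76(ω_r−ω_c),  ω_s=0, ω_r=1
38(0−ω_c) = −76(1−ω_c)  ⇒  114ω_c = 76  ⇒  ω_c = 2/3
ω_c/ω_r = 2/3

2/3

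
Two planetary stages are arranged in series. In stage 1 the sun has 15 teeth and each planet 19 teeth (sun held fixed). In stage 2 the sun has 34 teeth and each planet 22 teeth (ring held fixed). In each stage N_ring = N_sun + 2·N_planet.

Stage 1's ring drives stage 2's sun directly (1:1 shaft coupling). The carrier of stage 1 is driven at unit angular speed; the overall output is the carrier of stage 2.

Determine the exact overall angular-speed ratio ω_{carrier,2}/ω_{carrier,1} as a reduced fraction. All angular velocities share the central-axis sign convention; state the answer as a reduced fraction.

Stage 1: N_ring = 15 + 2·19 = 53
Stage 1: 15(ω_s−ω_c) = −53(ω_r−ω_c),  ω_s=0, ω_c=1
Stage 1: ω_r = 1 − (15/53)(0−1) = 68/53
  ⇒ ω_r¹/ω_c¹ = 68/53
Stage 2: N_ring = 34 + 2·22 = 78
Stage 2: 34(ω_s−ω_c) = −78(ω_r−ω_c),  ω_r=0, ω_s=1
Stage 2: 34(1−ω_c) = −78(0−ω_c)  ⇒  112ω_c = 34  ⇒  ω_c = 17/56
  ⇒ ω_c²/ω_s² = 17/56
Coupling ω_s² = ω_r¹ ⇒ overall = 68/53 × 17/56 = 289/742

289/742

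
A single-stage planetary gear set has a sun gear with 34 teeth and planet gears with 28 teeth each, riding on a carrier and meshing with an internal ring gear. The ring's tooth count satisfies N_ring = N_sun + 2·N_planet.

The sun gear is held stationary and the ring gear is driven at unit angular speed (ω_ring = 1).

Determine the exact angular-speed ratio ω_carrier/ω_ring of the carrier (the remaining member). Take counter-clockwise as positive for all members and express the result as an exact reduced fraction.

N_ring = 34 + 2·28 = 90
34(ω_s−ω_c) = −90(ω_r−ω_c),  ω_s=0, ω_r=1
34(0−ω_c) = −90(1−ω_c)  ⇒  124ω_c = 90  ⇒  ω_c = 45/62
ω_c/ω_r = 45/62

45/62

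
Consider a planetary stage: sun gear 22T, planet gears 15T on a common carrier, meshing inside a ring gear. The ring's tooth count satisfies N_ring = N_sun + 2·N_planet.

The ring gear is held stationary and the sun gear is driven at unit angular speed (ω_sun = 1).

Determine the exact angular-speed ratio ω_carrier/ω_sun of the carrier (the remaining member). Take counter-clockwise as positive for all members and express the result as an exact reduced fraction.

N_ring = 22 + 2·15 = 52
22(ω_s−ω_c) = −52(ω_r−ω_c),  ω_r=0, ω_s=1
22(1−ω_c) = −52(0−ω_c)  ⇒  74ω_c = 22  ⇒  ω_c = 11/37
ω_c/ω_s = 11/37

11/37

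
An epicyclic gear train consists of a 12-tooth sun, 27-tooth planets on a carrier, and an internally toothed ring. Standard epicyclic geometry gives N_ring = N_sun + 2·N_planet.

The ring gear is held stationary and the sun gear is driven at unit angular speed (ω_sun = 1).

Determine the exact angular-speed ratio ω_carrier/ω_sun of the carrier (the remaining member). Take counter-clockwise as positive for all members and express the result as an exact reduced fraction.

N_ring = 12 + 2·27 = 66
12(ω_s−ω_c) = −66(ω_r−ω_c),  ω_r=0, ω_s=1
12(1−ω_c) = −66(0−ω_c)  ⇒  78ω_c = 12  ⇒  ω_c = 2/13
ω_c/ω_s = 2/13

2/13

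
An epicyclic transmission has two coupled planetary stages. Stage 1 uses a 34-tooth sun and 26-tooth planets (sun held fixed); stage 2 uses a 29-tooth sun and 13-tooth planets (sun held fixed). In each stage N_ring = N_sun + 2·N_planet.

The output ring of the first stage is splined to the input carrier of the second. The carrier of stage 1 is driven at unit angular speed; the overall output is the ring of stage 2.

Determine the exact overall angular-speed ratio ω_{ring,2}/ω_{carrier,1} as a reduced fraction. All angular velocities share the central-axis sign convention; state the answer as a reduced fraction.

Stage 1: N_ring = 34 + 2·26 = 86
Stage 1: 34(ω_s−ω_c) = −86(ω_r−ω_c),  ω_s=0, ω_c=1
Stage 1: ω_r = 1 − (34/86)(0−1) = 60/43
  ⇒ ω_r¹/ω_c¹ = 60/43
Stage 2: N_ring = 29 + 2·13 = 55
Stage 2: 29(ω_s−ω_c) = −55(ω_r−ω_c),  ω_s=0, ω_c=1
Stage 2: ω_r = 1 − (29/55)(0−1) = 84/55
  ⇒ ω_r²/ω_c² = 84/55
Coupling ω_c² = ω_r¹ ⇒ overall = 60/43 × 84/55 = 1008/473

1008/473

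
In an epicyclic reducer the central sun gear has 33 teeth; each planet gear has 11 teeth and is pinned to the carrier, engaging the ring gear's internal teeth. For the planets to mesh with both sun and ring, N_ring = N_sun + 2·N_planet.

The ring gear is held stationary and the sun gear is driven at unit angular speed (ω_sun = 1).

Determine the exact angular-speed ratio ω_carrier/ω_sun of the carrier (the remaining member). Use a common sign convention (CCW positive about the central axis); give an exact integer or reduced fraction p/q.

3/8

N_ring = 33 + 2·11 = 55
33(ω_s−ω_c) = −55(ω_r−ω_c),  ω_r=0, ω_s=1
33(1−ω_c) = −55(0−ω_c)  ⇒  88ω_c = 33  ⇒  ω_c = 3/8
ω_c/ω_s = 3/8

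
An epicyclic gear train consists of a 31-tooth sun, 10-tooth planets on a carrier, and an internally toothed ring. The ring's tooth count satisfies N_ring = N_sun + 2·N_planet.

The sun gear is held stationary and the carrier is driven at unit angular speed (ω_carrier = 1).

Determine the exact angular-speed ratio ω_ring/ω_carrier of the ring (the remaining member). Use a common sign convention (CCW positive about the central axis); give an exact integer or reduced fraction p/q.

82/51

N_ring = 31 + 2·10 = 51
31(ω_s−ω_c) = −51(ω_r−ω_c),  ω_s=0, ω_c=1
ω_r = 1 − (31/51)(0−1) = 82/51
ω_r/ω_c = 82/51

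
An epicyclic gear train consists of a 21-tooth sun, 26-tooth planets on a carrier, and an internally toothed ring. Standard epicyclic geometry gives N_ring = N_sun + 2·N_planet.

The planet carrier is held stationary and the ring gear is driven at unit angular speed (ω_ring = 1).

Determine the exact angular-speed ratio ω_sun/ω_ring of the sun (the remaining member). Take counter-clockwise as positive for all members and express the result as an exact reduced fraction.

N_ring = 21 + 2·26 = 73
21(ω_s−ω_c) = −73(ω_r−ω_c),  ω_c=0, ω_r=1
ω_s = 0 − (73/21)(1−0) = -73/21
ω_s/ω_r = -73/21

-73/21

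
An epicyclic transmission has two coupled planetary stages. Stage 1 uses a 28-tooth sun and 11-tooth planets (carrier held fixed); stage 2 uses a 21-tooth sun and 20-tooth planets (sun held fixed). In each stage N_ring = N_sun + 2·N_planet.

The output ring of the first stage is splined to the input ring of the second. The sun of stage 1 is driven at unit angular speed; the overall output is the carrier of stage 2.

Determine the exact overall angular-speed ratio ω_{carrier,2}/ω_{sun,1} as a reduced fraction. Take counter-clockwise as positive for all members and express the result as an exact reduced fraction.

Stage 1: N_ring = 28 + 2·11 = 50
Stage 1: 28(ω_s−ω_c) = −50(ω_r−ω_c),  ω_c=0, ω_s=1
Stage 1: ω_r = 0 − (28/50)(1−0) = -14/25
  ⇒ ω_r¹/ω_s¹ = -14/25
Stage 2: N_ring = 21 + 2·20 = 61
Stage 2: 21(ω_s−ω_c) = −61(ω_r−ω_c),  ω_s=0, ω_r=1
Stage 2: 21(0−ω_c) = −61(1−ω_c)  ⇒  82ω_c = 61  ⇒  ω_c = 61/82
  ⇒ ω_c²/ω_r² = 61/82
Coupling ω_r² = ω_r¹ ⇒ overall = -14/25 × 61/82 = -427/1025

-427/1025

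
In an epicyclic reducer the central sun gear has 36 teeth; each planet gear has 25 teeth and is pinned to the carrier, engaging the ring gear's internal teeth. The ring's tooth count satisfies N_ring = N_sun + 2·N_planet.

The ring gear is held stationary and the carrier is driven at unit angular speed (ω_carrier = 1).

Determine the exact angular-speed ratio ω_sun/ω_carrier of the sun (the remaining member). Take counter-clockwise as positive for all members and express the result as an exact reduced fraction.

N_ring = 36 + 2·25 = 86
36(ω_s−ω_c) = −86(ω_r−ω_c),  ω_r=0, ω_c=1
ω_s = 1 − (86/36)(0−1) = 61/18
ω_s/ω_c = 61/18

61/18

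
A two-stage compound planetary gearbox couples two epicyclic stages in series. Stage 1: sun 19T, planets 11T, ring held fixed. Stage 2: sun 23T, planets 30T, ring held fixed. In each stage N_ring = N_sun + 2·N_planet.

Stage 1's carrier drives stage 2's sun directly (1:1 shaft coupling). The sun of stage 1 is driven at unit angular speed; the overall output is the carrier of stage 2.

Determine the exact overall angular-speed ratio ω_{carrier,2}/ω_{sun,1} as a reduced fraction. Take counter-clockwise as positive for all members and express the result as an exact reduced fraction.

Stage 1: N_ring = 19 + 2·11 = 41
Stage 1: 19(ω_s−ω_c) = −41(ω_r−ω_c),  ω_r=0, ω_s=1
Stage 1: 19(1−ω_c) = −41(0−ω_c)  ⇒  60ω_c = 19  ⇒  ω_c = 19/60
  ⇒ ω_c¹/ω_s¹ = 19/60
Stage 2: N_ring = 23 + 2·30 = 83
Stage 2: 23(ω_s−ω_c) = −83(ω_r−ω_c),  ω_r=0, ω_s=1
Stage 2: 23(1−ω_c) = −83(0−ω_c)  ⇒  106ω_c = 23  ⇒  ω_c = 23/106
  ⇒ ω_c²/ω_s² = 23/106
Coupling ω_s² = ω_c¹ ⇒ overall = 19/60 × 23/106 = 437/6360

437/6360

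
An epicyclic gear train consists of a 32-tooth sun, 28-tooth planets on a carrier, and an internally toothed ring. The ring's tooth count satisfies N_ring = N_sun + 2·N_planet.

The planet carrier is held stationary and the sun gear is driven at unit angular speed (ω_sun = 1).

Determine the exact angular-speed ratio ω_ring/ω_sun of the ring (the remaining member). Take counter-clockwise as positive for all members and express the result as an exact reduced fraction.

N_ring = 32 + 2·28 = 88
32(ω_s−ω_c) = −88(ω_r−ω_c),  ω_c=0, ω_s=1
ω_r = 0 − (32/88)(1−0) = -4/11
ω_r/ω_s = -4/11

-4/11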